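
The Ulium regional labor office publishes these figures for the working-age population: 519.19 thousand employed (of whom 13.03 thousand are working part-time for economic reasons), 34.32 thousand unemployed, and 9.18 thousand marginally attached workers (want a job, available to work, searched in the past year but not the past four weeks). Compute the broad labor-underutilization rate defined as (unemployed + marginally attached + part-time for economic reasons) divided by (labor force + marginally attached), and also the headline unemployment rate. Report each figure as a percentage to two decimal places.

Labor force = 519.19 + 34.32 = 553.51 thousand.
Numerator = 34.32 + 9.18 + 13.03 = 56.53 thousand.
Denominator = 553.51 + 9.18 = 562.69 thousand.
Broad rate = 56.53 / 562.69 = 10.05%.
Headline unemployment rate = 34.32 / 553.51 = 6.20%.

Broad underutilization rate ≈ 10.05%; headline unemployment rate ≈ 6.20%.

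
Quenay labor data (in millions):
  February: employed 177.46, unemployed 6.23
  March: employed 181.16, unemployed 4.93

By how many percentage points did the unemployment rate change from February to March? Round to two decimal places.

The unemployment rate changed by −0.74 percentage points.

February: labor force = 177.46 + 6.23 = 183.69; u = 6.23/183.69 = 3.39%.
March: labor force = 181.16 + 4.93 = 186.09; u = 4.93/186.09 = 2.65%.
Change = 2.65% − 3.39% = −0.74 pp.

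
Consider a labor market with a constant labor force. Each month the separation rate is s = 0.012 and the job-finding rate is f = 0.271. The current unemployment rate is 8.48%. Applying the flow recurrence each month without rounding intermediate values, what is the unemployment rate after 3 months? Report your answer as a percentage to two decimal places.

Unemployment rate after three months ≈ 5.80%.

With a fixed labor force, u_{t+1} = u_t + s·(1−u_t) − f·u_t = u_t·(1−s−f) + s.
Here 1−s−f = 0.717 and s = 0.012.
u_1 = 0.084800 × 0.717 + 0.012 = 0.072802.
u_2 = 0.072802 × 0.717 + 0.012 = 0.064199.
u_3 = 0.064199 × 0.717 + 0.012 = 0.058031.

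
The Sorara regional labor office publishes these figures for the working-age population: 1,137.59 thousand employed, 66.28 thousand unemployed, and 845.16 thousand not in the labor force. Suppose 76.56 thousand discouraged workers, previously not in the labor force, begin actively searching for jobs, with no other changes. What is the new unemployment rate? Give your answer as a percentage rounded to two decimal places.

New unemployment rate ≈ 11.16%.

Initially, labor force = 1,137.59 + 66.28 = 1,203.87 thousand, so u = 66.28/1,203.87 = 5.51%.
After the change, unemployed and labor force both rise by 76.56 → E = 1,137.59, U = 142.84, labor force = 1,280.43 thousand.
New unemployment rate = 142.84 / 1,280.43 = 11.16%.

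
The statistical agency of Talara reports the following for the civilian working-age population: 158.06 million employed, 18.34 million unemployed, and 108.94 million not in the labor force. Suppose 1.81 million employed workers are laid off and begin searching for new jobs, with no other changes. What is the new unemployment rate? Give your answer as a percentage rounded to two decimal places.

New unemployment rate ≈ 11.42%.

Initially, labor force = 158.06 + 18.34 = 176.40 million, so u = 18.34/176.40 = 10.40%.
After the change, employed falls and unemployed rises by 1.81; labor force unchanged → E = 156.25, U = 20.15, labor force = 176.40 million.
New unemployment rate = 20.15 / 176.40 = 11.42%.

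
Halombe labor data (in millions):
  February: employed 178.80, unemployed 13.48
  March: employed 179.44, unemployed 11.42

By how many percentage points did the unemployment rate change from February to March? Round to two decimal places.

The unemployment rate changed by −1.03 percentage points.

February: labor force = 178.80 + 13.48 = 192.28; u = 13.48/192.28 = 7.01%.
March: labor force = 179.44 + 11.42 = 190.86; u = 11.42/190.86 = 5.98%.
Change = 5.98% − 7.01% = −1.03 pp.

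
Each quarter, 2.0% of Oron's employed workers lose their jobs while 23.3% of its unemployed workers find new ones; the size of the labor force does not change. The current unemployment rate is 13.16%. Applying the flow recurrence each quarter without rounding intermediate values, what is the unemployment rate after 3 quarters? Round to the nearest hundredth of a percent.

With a fixed labor force, u_{t+1} = u_t + s·(1−u_t) − f·u_t = u_t·(1−s−f) + s.
Here 1−s−f = 0.747 and s = 0.020.
u_1 = 0.131600 × 0.747 + 0.020 = 0.118305.
u_2 = 0.118305 × 0.747 + 0.020 = 0.108374.
u_3 = 0.108374 × 0.747 + 0.020 = 0.100955.

Unemployment rate after three quarters ≈ 10.10%.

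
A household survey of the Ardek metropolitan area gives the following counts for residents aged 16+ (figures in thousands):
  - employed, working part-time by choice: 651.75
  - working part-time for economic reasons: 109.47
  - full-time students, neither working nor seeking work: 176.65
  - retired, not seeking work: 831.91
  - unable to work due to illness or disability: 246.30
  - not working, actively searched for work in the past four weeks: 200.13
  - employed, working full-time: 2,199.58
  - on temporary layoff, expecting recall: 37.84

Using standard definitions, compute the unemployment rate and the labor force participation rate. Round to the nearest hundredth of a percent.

Unemployment rate ≈ 7.44%; labor force participation rate ≈ 71.82%.

Employed = 651.75 + 109.47 + 2,199.58 = 2,960.80 thousand (anyone who worked, including part-time for economic reasons, counts as employed).
Unemployed = 200.13 + 37.84 = 237.97 thousand (jobless and actively searching, or on temporary layoff).
Labor force = 2,960.80 + 237.97 = 3,198.77 thousand.
Not in labor force = 176.65 + 831.91 + 246.30 = 1,254.86 thousand (those not working and not actively searching are outside the labor force).
Civilian working-age population = 3,198.77 + 1,254.86 = 4,453.63 thousand.
Unemployment rate = 237.97 / 3,198.77 = 7.44%.
Labor force participation rate = 3,198.77 / 4,453.63 = 71.82%.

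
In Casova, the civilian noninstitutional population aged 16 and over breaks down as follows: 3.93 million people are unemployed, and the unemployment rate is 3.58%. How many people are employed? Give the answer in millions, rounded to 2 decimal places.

About 105.85 million are employed.

Labor force = U / u = 3.93 / 0.0358 ≈ 109.78 million.
Employed = labor force − unemployed = 109.78 − 3.93 = 105.85 million.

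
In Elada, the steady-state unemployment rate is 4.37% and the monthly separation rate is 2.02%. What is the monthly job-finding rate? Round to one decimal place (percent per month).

Job-finding rate ≈ 44.2% per month.

From u* = s/(s+f): f = s·(1−u)/u.
f = 2.02 × (1 − 0.0437) / 0.0437 = 1.9317 / 0.0437 ≈ 44.2% per month.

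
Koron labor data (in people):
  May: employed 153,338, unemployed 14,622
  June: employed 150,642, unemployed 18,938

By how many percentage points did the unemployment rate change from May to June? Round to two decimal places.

The unemployment rate changed by +2.46 percentage points.

May: labor force = 153,338 + 14,622 = 167,960; u = 14,622/167,960 = 8.71%.
June: labor force = 150,642 + 18,938 = 169,580; u = 18,938/169,580 = 11.17%.
Change = 11.17% − 8.71% = +2.46 pp.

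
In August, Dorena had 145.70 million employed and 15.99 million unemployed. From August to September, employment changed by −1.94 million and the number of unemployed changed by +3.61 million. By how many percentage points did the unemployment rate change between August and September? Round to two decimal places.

August: labor force = 145.70 + 15.99 = 161.69; u = 15.99/161.69 = 9.89%.
September: labor force = 143.76 + 19.60 = 163.36; u = 19.60/163.36 = 12.00%.
Change = 12.00% − 9.89% = +2.11 pp.

The unemployment rate changed by +2.11 percentage points.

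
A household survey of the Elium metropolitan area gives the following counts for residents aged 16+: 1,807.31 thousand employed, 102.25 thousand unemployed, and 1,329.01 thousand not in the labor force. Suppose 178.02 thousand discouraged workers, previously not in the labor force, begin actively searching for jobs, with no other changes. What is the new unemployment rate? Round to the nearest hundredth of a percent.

New unemployment rate ≈ 13.43%.

Initially, labor force = 1,807.31 + 102.25 = 1,909.56 thousand, so u = 102.25/1,909.56 = 5.35%.
After the change, unemployed and labor force both rise by 178.02 → E = 1,807.31, U = 280.27, labor force = 2,087.58 thousand.
New unemployment rate = 280.27 / 2,087.58 = 13.43%.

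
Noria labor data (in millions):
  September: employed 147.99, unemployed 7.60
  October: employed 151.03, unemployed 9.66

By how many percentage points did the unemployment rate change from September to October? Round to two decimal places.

The unemployment rate changed by +1.13 percentage points.

September: labor force = 147.99 + 7.60 = 155.59; u = 7.60/155.59 = 4.88%.
October: labor force = 151.03 + 9.66 = 160.69; u = 9.66/160.69 = 6.01%.
Change = 6.01% − 4.88% = +1.13 pp.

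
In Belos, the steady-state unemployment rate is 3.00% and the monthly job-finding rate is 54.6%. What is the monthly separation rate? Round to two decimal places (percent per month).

Separation rate ≈ 1.69% per month.

From u* = s/(s+f): s = u·f/(1−u).
s = 0.0300 × 54.6 / (1 − 0.0300) = 1.6380 / 0.9700 ≈ 1.69% per month.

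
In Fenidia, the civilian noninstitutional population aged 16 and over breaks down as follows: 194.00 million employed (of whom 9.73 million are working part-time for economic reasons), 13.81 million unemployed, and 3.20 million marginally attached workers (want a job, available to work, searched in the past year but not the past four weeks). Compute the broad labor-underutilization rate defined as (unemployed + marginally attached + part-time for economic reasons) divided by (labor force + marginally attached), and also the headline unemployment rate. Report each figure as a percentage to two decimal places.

Broad underutilization rate ≈ 12.67%; headline unemployment rate ≈ 6.65%.

Labor force = 194.00 + 13.81 = 207.81 million.
Numerator = 13.81 + 3.20 + 9.73 = 26.74 million.
Denominator = 207.81 + 3.20 = 211.01 million.
Broad rate = 26.74 / 211.01 = 12.67%.
Headline unemployment rate = 13.81 / 207.81 = 6.65%.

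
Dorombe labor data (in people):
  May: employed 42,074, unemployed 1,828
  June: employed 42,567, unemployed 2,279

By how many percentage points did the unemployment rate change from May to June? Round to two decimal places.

May: labor force = 42,074 + 1,828 = 43,902; u = 1,828/43,902 = 4.16%.
June: labor force = 42,567 + 2,279 = 44,846; u = 2,279/44,846 = 5.08%.
Change = 5.08% − 4.16% = +0.92 pp.

The unemployment rate changed by +0.92 percentage points.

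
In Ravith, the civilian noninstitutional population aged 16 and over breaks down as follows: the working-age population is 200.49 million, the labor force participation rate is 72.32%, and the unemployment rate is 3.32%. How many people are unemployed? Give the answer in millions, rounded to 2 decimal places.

Labor force = 0.7232 × 200.49 = 144.99 million.
Unemployed = 0.0332 × 144.99 ≈ 4.81 million.

About 4.81 million are unemployed.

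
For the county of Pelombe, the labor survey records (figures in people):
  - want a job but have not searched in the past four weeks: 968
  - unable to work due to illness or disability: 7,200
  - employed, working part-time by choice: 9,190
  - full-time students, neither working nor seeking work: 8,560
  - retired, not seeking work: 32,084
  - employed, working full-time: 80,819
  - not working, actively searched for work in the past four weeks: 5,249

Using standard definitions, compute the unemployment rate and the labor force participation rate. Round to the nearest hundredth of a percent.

Unemployment rate ≈ 5.51%; labor force participation rate ≈ 66.12%.

Employed = 9,190 + 80,819 = 90,009.
Unemployed = 5,249.
Labor force = 90,009 + 5,249 = 95,258.
Not in labor force = 968 + 7,200 + 8,560 + 32,084 = 48,812 (those not working and not actively searching are outside the labor force — including those who want a job but have given up searching).
Civilian working-age population = 95,258 + 48,812 = 144,070.
Unemployment rate = 5,249 / 95,258 = 5.51%.
Labor force participation rate = 95,258 / 144,070 = 66.12%.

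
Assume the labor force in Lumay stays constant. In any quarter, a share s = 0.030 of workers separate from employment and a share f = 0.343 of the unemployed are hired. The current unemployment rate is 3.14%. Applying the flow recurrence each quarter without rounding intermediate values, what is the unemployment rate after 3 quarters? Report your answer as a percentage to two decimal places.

With a fixed labor force, u_{t+1} = u_t + s·(1−u_t) − f·u_t = u_t·(1−s−f) + s.
Here 1−s−f = 0.627 and s = 0.030.
u_1 = 0.031400 × 0.627 + 0.030 = 0.049688.
u_2 = 0.049688 × 0.627 + 0.030 = 0.061154.
u_3 = 0.061154 × 0.627 + 0.030 = 0.068344.

Unemployment rate after three quarters ≈ 6.83%.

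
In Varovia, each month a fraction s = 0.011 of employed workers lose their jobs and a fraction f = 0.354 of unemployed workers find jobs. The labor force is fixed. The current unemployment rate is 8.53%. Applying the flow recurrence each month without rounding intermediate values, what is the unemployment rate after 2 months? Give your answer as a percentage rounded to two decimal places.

With a fixed labor force, u_{t+1} = u_t + s·(1−u_t) − f·u_t = u_t·(1−s−f) + s.
Here 1−s−f = 0.635 and s = 0.011.
u_1 = 0.085300 × 0.635 + 0.011 = 0.065166.
u_2 = 0.065166 × 0.635 + 0.011 = 0.052380.

Unemployment rate after two months ≈ 5.24%.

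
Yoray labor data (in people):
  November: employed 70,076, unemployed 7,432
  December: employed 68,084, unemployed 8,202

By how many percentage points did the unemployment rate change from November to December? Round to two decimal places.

November: labor force = 70,076 + 7,432 = 77,508; u = 7,432/77,508 = 9.59%.
December: labor force = 68,084 + 8,202 = 76,286; u = 8,202/76,286 = 10.75%.
Change = 10.75% − 9.59% = +1.16 pp.

The unemployment rate changed by +1.16 percentage points.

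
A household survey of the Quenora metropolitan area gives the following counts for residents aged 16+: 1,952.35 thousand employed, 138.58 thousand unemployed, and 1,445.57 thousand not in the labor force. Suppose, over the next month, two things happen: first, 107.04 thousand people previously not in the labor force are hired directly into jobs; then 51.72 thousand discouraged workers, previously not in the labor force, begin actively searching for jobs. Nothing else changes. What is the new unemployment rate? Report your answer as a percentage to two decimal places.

New unemployment rate ≈ 8.46%.

Initially, labor force = 1,952.35 + 138.58 = 2,090.93 thousand, so u = 138.58/2,090.93 = 6.63%.
After the first change, employed and labor force both rise by 107.04; unemployed unchanged → E = 2,059.39, U = 138.58, labor force = 2,197.97 thousand.
After the second change, unemployed and labor force both rise by 51.72 → E = 2,059.39, U = 190.30, labor force = 2,249.69 thousand.
New unemployment rate = 190.30 / 2,249.69 = 8.46%.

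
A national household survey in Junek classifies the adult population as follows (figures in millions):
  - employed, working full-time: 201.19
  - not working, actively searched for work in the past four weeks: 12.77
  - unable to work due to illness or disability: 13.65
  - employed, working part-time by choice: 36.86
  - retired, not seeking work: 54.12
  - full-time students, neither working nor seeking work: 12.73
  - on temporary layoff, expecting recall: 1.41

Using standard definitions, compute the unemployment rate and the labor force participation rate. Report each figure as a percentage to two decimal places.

Employed = 201.19 + 36.86 = 238.05 million.
Unemployed = 12.77 + 1.41 = 14.18 million (jobless and actively searching, or on temporary layoff).
Labor force = 238.05 + 14.18 = 252.23 million.
Not in labor force = 13.65 + 54.12 + 12.73 = 80.50 million (those not working and not actively searching are outside the labor force).
Civilian working-age population = 252.23 + 80.50 = 332.73 million.
Unemployment rate = 14.18 / 252.23 = 5.62%.
Labor force participation rate = 252.23 / 332.73 = 75.81%.

Unemployment rate ≈ 5.62%; labor force participation rate ≈ 75.81%.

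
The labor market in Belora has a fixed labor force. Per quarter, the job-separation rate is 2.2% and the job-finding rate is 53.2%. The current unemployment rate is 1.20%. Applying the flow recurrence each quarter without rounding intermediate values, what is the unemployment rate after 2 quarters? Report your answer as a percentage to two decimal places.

With a fixed labor force, u_{t+1} = u_t + s·(1−u_t) − f·u_t = u_t·(1−s−f) + s.
Here 1−s−f = 0.446 and s = 0.022.
u_1 = 0.012000 × 0.446 + 0.022 = 0.027352.
u_2 = 0.027352 × 0.446 + 0.022 = 0.034199.

Unemployment rate after two quarters ≈ 3.42%.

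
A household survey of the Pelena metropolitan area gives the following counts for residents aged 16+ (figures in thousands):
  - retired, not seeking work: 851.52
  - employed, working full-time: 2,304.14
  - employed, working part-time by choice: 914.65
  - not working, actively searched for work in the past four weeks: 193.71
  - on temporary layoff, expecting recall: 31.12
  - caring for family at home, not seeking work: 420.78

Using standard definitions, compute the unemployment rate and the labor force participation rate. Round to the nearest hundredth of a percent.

Unemployment rate ≈ 6.53%; labor force participation rate ≈ 73.02%.

Employed = 2,304.14 + 914.65 = 3,218.79 thousand.
Unemployed = 193.71 + 31.12 = 224.83 thousand (jobless and actively searching, or on temporary layoff).
Labor force = 3,218.79 + 224.83 = 3,443.62 thousand.
Not in labor force = 851.52 + 420.78 = 1,272.30 thousand (those not working and not actively searching are outside the labor force).
Civilian working-age population = 3,443.62 + 1,272.30 = 4,715.92 thousand.
Unemployment rate = 224.83 / 3,443.62 = 6.53%.
Labor force participation rate = 3,443.62 / 4,715.92 = 73.02%.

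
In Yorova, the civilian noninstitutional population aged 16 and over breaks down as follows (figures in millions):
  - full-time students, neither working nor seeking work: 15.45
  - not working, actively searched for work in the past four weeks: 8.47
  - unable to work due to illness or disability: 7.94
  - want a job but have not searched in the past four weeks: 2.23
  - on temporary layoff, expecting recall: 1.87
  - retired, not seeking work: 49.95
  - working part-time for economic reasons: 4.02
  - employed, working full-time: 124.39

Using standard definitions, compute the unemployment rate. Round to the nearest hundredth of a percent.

Employed = 4.02 + 124.39 = 128.41 million (anyone who worked, including part-time for economic reasons, counts as employed).
Unemployed = 8.47 + 1.87 = 10.34 million (jobless and actively searching, or on temporary layoff).
Labor force = 128.41 + 10.34 = 138.75 million.
Unemployment rate = 10.34 / 138.75 = 7.45%.

Unemployment rate ≈ 7.45%.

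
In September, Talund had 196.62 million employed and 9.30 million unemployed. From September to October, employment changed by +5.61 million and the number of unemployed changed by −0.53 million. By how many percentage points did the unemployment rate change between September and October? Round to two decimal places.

September: labor force = 196.62 + 9.30 = 205.92; u = 9.30/205.92 = 4.52%.
October: labor force = 202.23 + 8.77 = 211.00; u = 8.77/211.00 = 4.16%.
Change = 4.16% − 4.52% = −0.36 pp.

The unemployment rate changed by −0.36 percentage points.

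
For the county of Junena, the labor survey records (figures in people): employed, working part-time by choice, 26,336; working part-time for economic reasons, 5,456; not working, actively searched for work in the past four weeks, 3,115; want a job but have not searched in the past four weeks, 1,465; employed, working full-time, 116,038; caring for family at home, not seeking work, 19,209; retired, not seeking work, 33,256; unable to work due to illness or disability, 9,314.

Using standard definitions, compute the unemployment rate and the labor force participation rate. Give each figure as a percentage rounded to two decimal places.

Employed = 26,336 + 5,456 + 116,038 = 147,830 (anyone who worked, including part-time for economic reasons, counts as employed).
Unemployed = 3,115.
Labor force = 147,830 + 3,115 = 150,945.
Not in labor force = 1,465 + 19,209 + 33,256 + 9,314 = 63,244 (those not working and not actively searching are outside the labor force — including those who want a job but have given up searching).
Civilian working-age population = 150,945 + 63,244 = 214,189.
Unemployment rate = 3,115 / 150,945 = 2.06%.
Labor force participation rate = 150,945 / 214,189 = 70.47%.

Unemployment rate ≈ 2.06%; labor force participation rate ≈ 70.47%.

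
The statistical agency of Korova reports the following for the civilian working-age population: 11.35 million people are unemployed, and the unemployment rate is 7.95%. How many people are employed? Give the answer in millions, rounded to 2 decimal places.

About 131.42 million are employed.

Labor force = U / u = 11.35 / 0.0795 ≈ 142.77 million.
Employed = labor force − unemployed = 142.77 − 11.35 = 131.42 million.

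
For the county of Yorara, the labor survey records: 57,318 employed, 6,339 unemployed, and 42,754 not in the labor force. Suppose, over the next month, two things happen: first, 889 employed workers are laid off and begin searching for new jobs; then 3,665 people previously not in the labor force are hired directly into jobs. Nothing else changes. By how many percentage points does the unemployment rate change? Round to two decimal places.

Initially, labor force = 57,318 + 6,339 = 63,657, so u = 6,339/63,657 = 9.96%.
After the first change, employed falls and unemployed rises by 889; labor force unchanged → E = 56,429, U = 7,228, labor force = 63,657.
After the second change, employed and labor force both rise by 3,665; unemployed unchanged → E = 60,094, U = 7,228, labor force = 67,322.
New unemployment rate = 7,228 / 67,322 = 10.74%.
Change = 10.74% − 9.96% = +0.78 percentage points.

The unemployment rate changes by +0.78 percentage points.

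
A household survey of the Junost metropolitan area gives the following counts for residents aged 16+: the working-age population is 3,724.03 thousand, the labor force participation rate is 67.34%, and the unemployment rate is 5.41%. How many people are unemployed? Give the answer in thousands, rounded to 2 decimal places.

Labor force = 0.6734 × 3,724.03 = 2,507.76 thousand.
Unemployed = 0.0541 × 2,507.76 ≈ 135.67 thousand.

About 135.67 thousand are unemployed.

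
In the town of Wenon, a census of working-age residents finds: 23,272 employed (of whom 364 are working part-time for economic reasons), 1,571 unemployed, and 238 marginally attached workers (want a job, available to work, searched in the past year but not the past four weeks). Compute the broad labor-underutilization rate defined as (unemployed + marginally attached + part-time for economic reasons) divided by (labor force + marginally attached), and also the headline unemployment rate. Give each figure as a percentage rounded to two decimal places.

Labor force = 23,272 + 1,571 = 24,843.
Numerator = 1,571 + 238 + 364 = 2,173.
Denominator = 24,843 + 238 = 25,081.
Broad rate = 2,173 / 25,081 = 8.66%.
Headline unemployment rate = 1,571 / 24,843 = 6.32%.

Broad underutilization rate ≈ 8.66%; headline unemployment rate ≈ 6.32%.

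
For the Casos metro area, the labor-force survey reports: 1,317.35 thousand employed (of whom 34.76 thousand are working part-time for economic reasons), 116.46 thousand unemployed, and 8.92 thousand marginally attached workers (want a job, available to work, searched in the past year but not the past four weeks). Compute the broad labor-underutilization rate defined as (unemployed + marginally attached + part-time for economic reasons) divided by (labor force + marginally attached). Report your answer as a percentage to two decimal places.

Labor force = 1,317.35 + 116.46 = 1,433.81 thousand.
Numerator = 116.46 + 8.92 + 34.76 = 160.14 thousand.
Denominator = 1,433.81 + 8.92 = 1,442.73 thousand.
Broad rate = 160.14 / 1,442.73 = 11.10%.

Broad underutilization rate ≈ 11.10%.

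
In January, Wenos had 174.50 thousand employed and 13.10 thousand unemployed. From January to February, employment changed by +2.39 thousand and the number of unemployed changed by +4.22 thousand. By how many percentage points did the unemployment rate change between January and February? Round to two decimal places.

January: labor force = 174.50 + 13.10 = 187.60; u = 13.10/187.60 = 6.98%.
February: labor force = 176.89 + 17.32 = 194.21; u = 17.32/194.21 = 8.92%.
Change = 8.92% − 6.98% = +1.94 pp.

The unemployment rate changed by +1.94 percentage points.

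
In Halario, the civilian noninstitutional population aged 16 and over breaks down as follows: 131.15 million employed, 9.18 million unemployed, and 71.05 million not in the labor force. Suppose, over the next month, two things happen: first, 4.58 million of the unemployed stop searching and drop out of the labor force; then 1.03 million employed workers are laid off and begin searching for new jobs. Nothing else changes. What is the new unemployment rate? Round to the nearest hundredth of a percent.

New unemployment rate ≈ 4.15%.

Initially, labor force = 131.15 + 9.18 = 140.33 million, so u = 9.18/140.33 = 6.54%.
After the first change, unemployed and labor force both fall by 4.58 → E = 131.15, U = 4.60, labor force = 135.75 million.
After the second change, employed falls and unemployed rises by 1.03; labor force unchanged → E = 130.12, U = 5.63, labor force = 135.75 million.
New unemployment rate = 5.63 / 135.75 = 4.15%.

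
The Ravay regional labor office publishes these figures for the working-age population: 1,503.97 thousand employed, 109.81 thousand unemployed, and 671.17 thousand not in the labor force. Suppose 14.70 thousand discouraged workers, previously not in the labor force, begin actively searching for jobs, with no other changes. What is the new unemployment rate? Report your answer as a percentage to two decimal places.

New unemployment rate ≈ 7.65%.

Initially, labor force = 1,503.97 + 109.81 = 1,613.78 thousand, so u = 109.81/1,613.78 = 6.80%.
After the change, unemployed and labor force both rise by 14.70 → E = 1,503.97, U = 124.51, labor force = 1,628.48 thousand.
New unemployment rate = 124.51 / 1,628.48 = 7.65%.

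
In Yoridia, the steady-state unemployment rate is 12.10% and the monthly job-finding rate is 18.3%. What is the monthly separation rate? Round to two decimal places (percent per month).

Separation rate ≈ 2.52% per month.

From u* = s/(s+f): s = u·f/(1−u).
s = 0.1210 × 18.3 / (1 − 0.1210) = 2.2143 / 0.8790 ≈ 2.52% per month.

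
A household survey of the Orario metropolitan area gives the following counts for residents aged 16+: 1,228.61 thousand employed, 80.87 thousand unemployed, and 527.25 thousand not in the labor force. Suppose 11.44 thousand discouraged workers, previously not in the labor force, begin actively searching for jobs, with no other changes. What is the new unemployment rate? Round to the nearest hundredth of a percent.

New unemployment rate ≈ 6.99%.

Initially, labor force = 1,228.61 + 80.87 = 1,309.48 thousand, so u = 80.87/1,309.48 = 6.18%.
After the change, unemployed and labor force both rise by 11.44 → E = 1,228.61, U = 92.31, labor force = 1,320.92 thousand.
New unemployment rate = 92.31 / 1,320.92 = 6.99%.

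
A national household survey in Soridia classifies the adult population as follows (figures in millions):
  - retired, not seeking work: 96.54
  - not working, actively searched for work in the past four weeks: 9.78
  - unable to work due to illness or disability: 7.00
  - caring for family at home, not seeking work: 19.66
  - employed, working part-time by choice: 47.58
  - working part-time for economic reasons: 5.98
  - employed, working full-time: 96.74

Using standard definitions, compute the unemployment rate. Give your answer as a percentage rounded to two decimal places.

Employed = 47.58 + 5.98 + 96.74 = 150.30 million (anyone who worked, including part-time for economic reasons, counts as employed).
Unemployed = 9.78 million.
Labor force = 150.30 + 9.78 = 160.08 million.
Unemployment rate = 9.78 / 160.08 = 6.11%.

Unemployment rate ≈ 6.11%.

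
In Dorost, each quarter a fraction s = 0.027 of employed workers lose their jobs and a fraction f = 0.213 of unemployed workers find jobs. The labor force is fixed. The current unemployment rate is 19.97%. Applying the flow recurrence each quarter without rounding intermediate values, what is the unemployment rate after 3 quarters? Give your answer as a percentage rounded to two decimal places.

With a fixed labor force, u_{t+1} = u_t + s·(1−u_t) − f·u_t = u_t·(1−s−f) + s.
Here 1−s−f = 0.760 and s = 0.027.
u_1 = 0.199700 × 0.760 + 0.027 = 0.178772.
u_2 = 0.178772 × 0.760 + 0.027 = 0.162867.
u_3 = 0.162867 × 0.760 + 0.027 = 0.150779.

Unemployment rate after three quarters ≈ 15.08%.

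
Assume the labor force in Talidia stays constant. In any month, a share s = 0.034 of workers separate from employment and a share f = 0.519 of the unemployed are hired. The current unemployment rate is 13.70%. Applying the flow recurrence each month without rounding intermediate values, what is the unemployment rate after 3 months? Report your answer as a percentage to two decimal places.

Unemployment rate after three months ≈ 6.82%.

With a fixed labor force, u_{t+1} = u_t + s·(1−u_t) − f·u_t = u_t·(1−s−f) + s.
Here 1−s−f = 0.447 and s = 0.034.
u_1 = 0.137000 × 0.447 + 0.034 = 0.095239.
u_2 = 0.095239 × 0.447 + 0.034 = 0.076572.
u_3 = 0.076572 × 0.447 + 0.034 = 0.068228.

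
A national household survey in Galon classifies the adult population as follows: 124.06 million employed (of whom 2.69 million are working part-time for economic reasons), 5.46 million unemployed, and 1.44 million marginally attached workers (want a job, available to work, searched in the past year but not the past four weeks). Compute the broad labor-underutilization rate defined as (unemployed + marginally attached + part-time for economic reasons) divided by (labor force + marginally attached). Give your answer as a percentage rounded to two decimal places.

Labor force = 124.06 + 5.46 = 129.52 million.
Numerator = 5.46 + 1.44 + 2.69 = 9.59 million.
Denominator = 129.52 + 1.44 = 130.96 million.
Broad rate = 9.59 / 130.96 = 7.32%.

Broad underutilization rate ≈ 7.32%.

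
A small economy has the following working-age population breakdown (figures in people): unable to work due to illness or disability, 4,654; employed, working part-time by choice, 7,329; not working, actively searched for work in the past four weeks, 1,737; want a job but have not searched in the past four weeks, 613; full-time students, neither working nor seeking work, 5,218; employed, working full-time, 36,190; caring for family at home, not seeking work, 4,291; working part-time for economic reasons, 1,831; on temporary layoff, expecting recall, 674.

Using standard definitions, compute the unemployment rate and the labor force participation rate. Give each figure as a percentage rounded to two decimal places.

Employed = 7,329 + 36,190 + 1,831 = 45,350 (anyone who worked, including part-time for economic reasons, counts as employed).
Unemployed = 1,737 + 674 = 2,411 (jobless and actively searching, or on temporary layoff).
Labor force = 45,350 + 2,411 = 47,761.
Not in labor force = 4,654 + 613 + 5,218 + 4,291 = 14,776 (those not working and not actively searching are outside the labor force — including those who want a job but have given up searching).
Civilian working-age population = 47,761 + 14,776 = 62,537.
Unemployment rate = 2,411 / 47,761 = 5.05%.
Labor force participation rate = 47,761 / 62,537 = 76.37%.

Unemployment rate ≈ 5.05%; labor force participation rate ≈ 76.37%.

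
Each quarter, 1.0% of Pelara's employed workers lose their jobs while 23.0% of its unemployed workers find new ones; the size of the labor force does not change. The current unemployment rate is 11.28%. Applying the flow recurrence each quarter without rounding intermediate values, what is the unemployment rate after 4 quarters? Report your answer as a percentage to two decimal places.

Unemployment rate after four quarters ≈ 6.54%.

With a fixed labor force, u_{t+1} = u_t + s·(1−u_t) − f·u_t = u_t·(1−s−f) + s.
Here 1−s−f = 0.760 and s = 0.010.
u_1 = 0.112800 × 0.760 + 0.010 = 0.095728.
u_2 = 0.095728 × 0.760 + 0.010 = 0.082753.
u_3 = 0.082753 × 0.760 + 0.010 = 0.072892.
u_4 = 0.072892 × 0.760 + 0.010 = 0.065398.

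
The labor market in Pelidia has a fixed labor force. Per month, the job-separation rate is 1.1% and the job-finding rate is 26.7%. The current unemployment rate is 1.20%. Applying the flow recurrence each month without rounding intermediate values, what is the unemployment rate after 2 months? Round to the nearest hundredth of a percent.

With a fixed labor force, u_{t+1} = u_t + s·(1−u_t) − f·u_t = u_t·(1−s−f) + s.
Here 1−s−f = 0.722 and s = 0.011.
u_1 = 0.012000 × 0.722 + 0.011 = 0.019664.
u_2 = 0.019664 × 0.722 + 0.011 = 0.025197.

Unemployment rate after two months ≈ 2.52%.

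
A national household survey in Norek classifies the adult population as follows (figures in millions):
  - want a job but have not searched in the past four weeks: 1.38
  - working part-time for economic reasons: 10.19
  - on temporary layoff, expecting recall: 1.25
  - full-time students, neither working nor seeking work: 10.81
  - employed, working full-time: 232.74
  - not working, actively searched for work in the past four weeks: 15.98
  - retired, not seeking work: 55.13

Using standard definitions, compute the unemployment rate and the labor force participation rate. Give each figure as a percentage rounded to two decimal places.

Employed = 10.19 + 232.74 = 242.93 million (anyone who worked, including part-time for economic reasons, counts as employed).
Unemployed = 1.25 + 15.98 = 17.23 million (jobless and actively searching, or on temporary layoff).
Labor force = 242.93 + 17.23 = 260.16 million.
Not in labor force = 1.38 + 10.81 + 55.13 = 67.32 million (those not working and not actively searching are outside the labor force — including those who want a job but have given up searching).
Civilian working-age population = 260.16 + 67.32 = 327.48 million.
Unemployment rate = 17.23 / 260.16 = 6.62%.
Labor force participation rate = 260.16 / 327.48 = 79.44%.

Unemployment rate ≈ 6.62%; labor force participation rate ≈ 79.44%.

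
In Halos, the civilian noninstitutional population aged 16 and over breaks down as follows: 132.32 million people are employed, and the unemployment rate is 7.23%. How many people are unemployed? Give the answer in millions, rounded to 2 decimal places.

Let U be the number unemployed. The labor force is E + U, and U/(E+U) = 0.0723.
So U = 0.0723 × 132.32 / (1 − 0.0723) = 9.5667 / 0.9277 ≈ 10.31 million.

About 10.31 million are unemployed.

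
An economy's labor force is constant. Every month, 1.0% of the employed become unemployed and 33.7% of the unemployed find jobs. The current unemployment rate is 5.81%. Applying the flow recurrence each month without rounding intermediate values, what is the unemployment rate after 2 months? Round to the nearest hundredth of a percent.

Unemployment rate after two months ≈ 4.13%.

With a fixed labor force, u_{t+1} = u_t + s·(1−u_t) − f·u_t = u_t·(1−s−f) + s.
Here 1−s−f = 0.653 and s = 0.010.
u_1 = 0.058100 × 0.653 + 0.010 = 0.047939.
u_2 = 0.047939 × 0.653 + 0.010 = 0.041304.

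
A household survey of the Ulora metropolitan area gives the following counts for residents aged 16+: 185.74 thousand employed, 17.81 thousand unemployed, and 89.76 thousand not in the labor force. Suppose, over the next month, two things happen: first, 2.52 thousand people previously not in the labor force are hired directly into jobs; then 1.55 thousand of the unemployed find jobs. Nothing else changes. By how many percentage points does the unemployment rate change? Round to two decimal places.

The unemployment rate changes by −0.86 percentage points.

Initially, labor force = 185.74 + 17.81 = 203.55 thousand, so u = 17.81/203.55 = 8.75%.
After the first change, employed and labor force both rise by 2.52; unemployed unchanged → E = 188.26, U = 17.81, labor force = 206.07 thousand.
After the second change, unemployed falls and employed rises by 1.55; labor force unchanged → E = 189.81, U = 16.26, labor force = 206.07 thousand.
New unemployment rate = 16.26 / 206.07 = 7.89%.
Change = 7.89% − 8.75% = −0.86 percentage points.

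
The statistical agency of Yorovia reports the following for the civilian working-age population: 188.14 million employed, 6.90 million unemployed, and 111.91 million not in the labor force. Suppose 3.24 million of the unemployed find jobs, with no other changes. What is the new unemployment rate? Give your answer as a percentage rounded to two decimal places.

Initially, labor force = 188.14 + 6.90 = 195.04 million, so u = 6.90/195.04 = 3.54%.
After the change, unemployed falls and employed rises by 3.24; labor force unchanged → E = 191.38, U = 3.66, labor force = 195.04 million.
New unemployment rate = 3.66 / 195.04 = 1.88%.

New unemployment rate ≈ 1.88%.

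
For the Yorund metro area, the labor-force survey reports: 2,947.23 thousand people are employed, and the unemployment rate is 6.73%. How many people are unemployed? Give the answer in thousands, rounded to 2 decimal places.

Let U be the number unemployed. The labor force is E + U, and U/(E+U) = 0.0673.
So U = 0.0673 × 2,947.23 / (1 − 0.0673) = 198.3486 / 0.9327 ≈ 212.66 thousand.

About 212.66 thousand are unemployed.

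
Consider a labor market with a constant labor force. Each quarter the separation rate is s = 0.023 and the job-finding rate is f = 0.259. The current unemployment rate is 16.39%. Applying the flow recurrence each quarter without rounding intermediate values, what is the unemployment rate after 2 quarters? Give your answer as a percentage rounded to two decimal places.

Unemployment rate after two quarters ≈ 12.40%.

With a fixed labor force, u_{t+1} = u_t + s·(1−u_t) − f·u_t = u_t·(1−s−f) + s.
Here 1−s−f = 0.718 and s = 0.023.
u_1 = 0.163900 × 0.718 + 0.023 = 0.140680.
u_2 = 0.140680 × 0.718 + 0.023 = 0.124008.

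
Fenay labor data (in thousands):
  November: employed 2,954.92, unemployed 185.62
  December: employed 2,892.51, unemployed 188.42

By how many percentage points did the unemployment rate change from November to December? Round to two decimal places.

The unemployment rate changed by +0.21 percentage points.

November: labor force = 2,954.92 + 185.62 = 3,140.54; u = 185.62/3,140.54 = 5.91%.
December: labor force = 2,892.51 + 188.42 = 3,080.93; u = 188.42/3,080.93 = 6.12%.
Change = 6.12% − 5.91% = +0.21 pp.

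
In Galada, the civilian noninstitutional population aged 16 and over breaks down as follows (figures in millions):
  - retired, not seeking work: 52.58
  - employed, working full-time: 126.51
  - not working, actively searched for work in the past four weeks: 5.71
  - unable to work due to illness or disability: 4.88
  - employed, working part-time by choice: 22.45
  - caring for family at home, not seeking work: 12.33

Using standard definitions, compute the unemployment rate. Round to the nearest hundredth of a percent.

Unemployment rate ≈ 3.69%.

Employed = 126.51 + 22.45 = 148.96 million.
Unemployed = 5.71 million.
Labor force = 148.96 + 5.71 = 154.67 million.
Unemployment rate = 5.71 / 154.67 = 3.69%.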